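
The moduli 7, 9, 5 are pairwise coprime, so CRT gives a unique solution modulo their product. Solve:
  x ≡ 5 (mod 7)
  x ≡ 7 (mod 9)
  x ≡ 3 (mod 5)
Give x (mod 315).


Moduli 7, 9, 5 are pairwise coprime; by CRT there is a unique solution modulo M = 7 · 9 · 5 = 315.
Solve pairwise, accumulating the modulus:
  Start with x ≡ 5 (mod 7).
  Combine with x ≡ 7 (mod 9): since gcd(7, 9) = 1, we get a unique residue mod 63.
    Write x = 5 + 7·t and substitute into x ≡ 7 (mod 9): 7·t ≡ 7 − 5 = 2 (mod 9).
    The inverse of 7 mod 9 is 4 (since 7·4 = 28 = 3·9 + 1), so t ≡ 4·2 = 8 ≡ 8 (mod 9).
    Then x = 5 + 7·8 = 61, valid modulo lcm(7, 9) = 63: x ≡ 61 (mod 63).
  Combine with x ≡ 3 (mod 5): since gcd(63, 5) = 1, we get a unique residue mod 315.
    Write x = 61 + 63·t and substitute into x ≡ 3 (mod 5): 63·t ≡ 3 − 61 = -58 (mod 5).
    Reduce coefficients mod 5: 3·t ≡ 2 (mod 5).
    The inverse of 3 mod 5 is 2 (since 3·2 = 6 = 1·5 + 1), so t ≡ 2·2 = 4 ≡ 4 (mod 5).
    Then x = 61 + 63·4 = 313, valid modulo lcm(63, 5) = 315: x ≡ 313 (mod 315).
Verify: 313 mod 7 = 5 ✓, 313 mod 9 = 7 ✓, 313 mod 5 = 3 ✓.

x ≡ 313 (mod 315).


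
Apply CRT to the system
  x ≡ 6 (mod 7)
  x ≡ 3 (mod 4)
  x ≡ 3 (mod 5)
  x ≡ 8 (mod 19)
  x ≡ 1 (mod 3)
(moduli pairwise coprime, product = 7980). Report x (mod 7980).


Product of moduli M = 7 · 4 · 5 · 19 · 3 = 7980.
Merge one congruence at a time:
  Start: x ≡ 6 (mod 7).
  Combine with x ≡ 3 (mod 4); new modulus lcm = 28.
    Write x = 6 + 7·t and substitute into x ≡ 3 (mod 4): 7·t ≡ 3 − 6 = -3 (mod 4).
    Reduce coefficients mod 4: 3·t ≡ 1 (mod 4).
    The inverse of 3 mod 4 is 3 (since 3·3 = 9 = 2·4 + 1), so t ≡ 3·1 = 3 ≡ 3 (mod 4).
    Then x = 6 + 7·3 = 27, valid modulo lcm(7, 4) = 28: x ≡ 27 (mod 28).
  Combine with x ≡ 3 (mod 5); new modulus lcm = 140.
    Write x = 27 + 28·t and substitute into x ≡ 3 (mod 5): 28·t ≡ 3 − 27 = -24 (mod 5).
    Reduce coefficients mod 5: 3·t ≡ 1 (mod 5).
    The inverse of 3 mod 5 is 2 (since 3·2 = 6 = 1·5 + 1), so t ≡ 2·1 = 2 ≡ 2 (mod 5).
    Then x = 27 + 28·2 = 83, valid modulo lcm(28, 5) = 140: x ≡ 83 (mod 140).
  Combine with x ≡ 8 (mod 19); new modulus lcm = 2660.
    Write x = 83 + 140·t and substitute into x ≡ 8 (mod 19): 140·t ≡ 8 − 83 = -75 (mod 19).
    Reduce coefficients mod 19: 7·t ≡ 1 (mod 19).
    The inverse of 7 mod 19 is 11 (since 7·11 = 77 = 4·19 + 1), so t ≡ 11·1 = 11 ≡ 11 (mod 19).
    Then x = 83 + 140·11 = 1623, valid modulo lcm(140, 19) = 2660: x ≡ 1623 (mod 2660).
  Combine with x ≡ 1 (mod 3); new modulus lcm = 7980.
    Write x = 1623 + 2660·t and substitute into x ≡ 1 (mod 3): 2660·t ≡ 1 − 1623 = -1622 (mod 3).
    Reduce coefficients mod 3: 2·t ≡ 1 (mod 3).
    The inverse of 2 mod 3 is 2 (since 2·2 = 4 = 1·3 + 1), so t ≡ 2·1 = 2 ≡ 2 (mod 3).
    Then x = 1623 + 2660·2 = 6943, valid modulo lcm(2660, 3) = 7980: x ≡ 6943 (mod 7980).
Verify against each original: 6943 mod 7 = 6, 6943 mod 4 = 3, 6943 mod 5 = 3, 6943 mod 19 = 8, 6943 mod 3 = 1.

x ≡ 6943 (mod 7980).


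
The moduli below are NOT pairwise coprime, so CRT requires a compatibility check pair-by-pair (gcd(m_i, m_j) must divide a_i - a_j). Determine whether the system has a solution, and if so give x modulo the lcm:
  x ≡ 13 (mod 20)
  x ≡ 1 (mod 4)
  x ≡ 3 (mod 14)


Moduli 20, 4, 14 are not pairwise coprime, so CRT works modulo lcm(m_i) when all pairwise compatibility conditions hold.
Pairwise compatibility: gcd(m_i, m_j) must divide a_i - a_j for every pair.
Merge one congruence at a time:
  Start: x ≡ 13 (mod 20).
  Combine with x ≡ 1 (mod 4): gcd(20, 4) = 4; 1 - 13 = -12, which IS divisible by 4, so compatible.
    Write x = 13 + 20·t and substitute into x ≡ 1 (mod 4): 20·t ≡ 1 − 13 = -12 (mod 4).
    Divide the congruence (and modulus) by g = 4: 5·t ≡ -3 (mod 1).
    Modulo 1 every t works; take t = 0.
    Then x = 13 + 20·0 = 13, valid modulo lcm(20, 4) = 20: x ≡ 13 (mod 20).
  Combine with x ≡ 3 (mod 14): gcd(20, 14) = 2; 3 - 13 = -10, which IS divisible by 2, so compatible.
    Write x = 13 + 20·t and substitute into x ≡ 3 (mod 14): 20·t ≡ 3 − 13 = -10 (mod 14).
    Divide the congruence (and modulus) by g = 2: 10·t ≡ -5 (mod 7).
    Reduce coefficients mod 7: 3·t ≡ 2 (mod 7).
    The inverse of 3 mod 7 is 5 (since 3·5 = 15 = 2·7 + 1), so t ≡ 5·2 = 10 ≡ 3 (mod 7).
    Then x = 13 + 20·3 = 73, valid modulo lcm(20, 14) = 140: x ≡ 73 (mod 140).
Verify: 73 mod 20 = 13, 73 mod 4 = 1, 73 mod 14 = 3.

x ≡ 73 (mod 140).


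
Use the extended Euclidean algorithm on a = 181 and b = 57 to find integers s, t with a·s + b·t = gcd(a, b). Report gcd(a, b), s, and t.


Euclidean algorithm on (181, 57) — divide until remainder is 0:
  181 = 3 · 57 + 10
  57 = 5 · 10 + 7
  10 = 1 · 7 + 3
  7 = 2 · 3 + 1
  3 = 3 · 1 + 0
gcd(181, 57) = 1.
Track Bezout coefficients alongside the remainders: start with r₀ = 181 = a·1 + b·0 (s = 1, t = 0) and r₁ = 57 = a·0 + b·1 (s = 0, t = 1); each new remainder r_{k+1} = r_{k-1} − q_k·r_k inherits s_{k+1} = s_{k-1} − q_k·s_k, t_{k+1} = t_{k-1} − q_k·t_k, so r_k = a·s_k + b·t_k at every step:
  q = 3: r = 10, s = 1 − 3·0 = 1, t = 0 − 3·1 = -3  (check: 181·1 + 57·(-3) = 10)
  q = 5: r = 7, s = 0 − 5·1 = -5, t = 1 − 5·(-3) = 16  (check: 181·(-5) + 57·16 = 7)
  q = 1: r = 3, s = 1 − 1·(-5) = 6, t = -3 − 1·16 = -19  (check: 181·6 + 57·(-19) = 3)
  q = 2: r = 1, s = -5 − 2·6 = -17, t = 16 − 2·(-19) = 54  (check: 181·(-17) + 57·54 = 1)
The row with r = 1 (the gcd) gives the Bezout coefficients s = -17, t = 54.
Result: 181 · (-17) + 57 · (54) = 1.

gcd(181, 57) = 1; s = -17, t = 54 (check: 181·(-17) + 57·54 = 1).


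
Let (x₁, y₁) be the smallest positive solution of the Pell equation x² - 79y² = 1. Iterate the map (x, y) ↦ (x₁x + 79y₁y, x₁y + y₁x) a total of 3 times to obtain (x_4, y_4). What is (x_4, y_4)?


Step 1: Find the fundamental solution (x₁, y₁) of x² - 79y² = 1.
  Expand √79 as a continued fraction. a₀ = ⌊√79⌋ = 8; iterate m_{k+1} = d_k·a_k − m_k, d_{k+1} = (79 − m_{k+1}²)/d_k, a_{k+1} = ⌊(a₀ + m_{k+1})/d_{k+1}⌋ (starting m₀ = 0, d₀ = 1), with convergents p_k = a_k·p_{k-1} + p_{k-2}, q_k = a_k·q_{k-1} + q_{k-2} (p₋₁ = 1, q₋₁ = 0):
  k = 0: a₀ = 8; p₀/q₀ = 8/1; p₀² − 79·q₀² = 64 − 79 = -15.
  k = 1: m = 8, d = 15, a = ⌊(8 + 8)/15⌋ = 1; p/q = (1·8 + 1)/(1·1 + 0) = 9/1; p² − 79·q² = 81 − 79 = 2.
  k = 2: m = 7, d = 2, a = ⌊(8 + 7)/2⌋ = 7; p/q = (7·9 + 8)/(7·1 + 1) = 71/8; p² − 79·q² = 5041 − 5056 = -15.
  k = 3: m = 7, d = 15, a = ⌊(8 + 7)/15⌋ = 1; p/q = (1·71 + 9)/(1·8 + 1) = 80/9; p² − 79·q² = 6400 − 6399 = 1.
  The first convergent with p² − 79·q² = 1 gives the fundamental solution (x₁, y₁) = (80, 9).
Step 2: Apply the recurrence (x_{n+1}, y_{n+1}) = (x₁x_n + 79y₁y_n, x₁y_n + y₁x_n) repeatedly.
  From (x_1, y_1) = (80, 9): x_2 = 80·80 + 79·9·9 = 12799; y_2 = 80·9 + 9·80 = 1440.
  From (x_2, y_2) = (12799, 1440): x_3 = 80·12799 + 79·9·1440 = 2047760; y_3 = 80·1440 + 9·12799 = 230391.
  From (x_3, y_3) = (2047760, 230391): x_4 = 80·2047760 + 79·9·230391 = 327628801; y_4 = 80·230391 + 9·2047760 = 36861120.
Step 3: Verify x_4² - 79·y_4² = 107340631244697601 - 107340631244697600 = 1 (should be 1). ✓

(x_1, y_1) = (80, 9); (x_4, y_4) = (327628801, 36861120).


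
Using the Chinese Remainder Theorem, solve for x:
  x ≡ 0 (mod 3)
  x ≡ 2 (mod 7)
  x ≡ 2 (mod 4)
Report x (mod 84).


Moduli 3, 7, 4 are pairwise coprime; by CRT there is a unique solution modulo M = 3 · 7 · 4 = 84.
Solve pairwise, accumulating the modulus:
  Start with x ≡ 0 (mod 3).
  Combine with x ≡ 2 (mod 7): since gcd(3, 7) = 1, we get a unique residue mod 21.
    Write x = 0 + 3·t and substitute into x ≡ 2 (mod 7): 3·t ≡ 2 − 0 = 2 (mod 7).
    The inverse of 3 mod 7 is 5 (since 3·5 = 15 = 2·7 + 1), so t ≡ 5·2 = 10 ≡ 3 (mod 7).
    Then x = 0 + 3·3 = 9, valid modulo lcm(3, 7) = 21: x ≡ 9 (mod 21).
  Combine with x ≡ 2 (mod 4): since gcd(21, 4) = 1, we get a unique residue mod 84.
    Write x = 9 + 21·t and substitute into x ≡ 2 (mod 4): 21·t ≡ 2 − 9 = -7 (mod 4).
    Reduce coefficients mod 4: 1·t ≡ 1 (mod 4).
    So t ≡ 1 (mod 4).
    Then x = 9 + 21·1 = 30, valid modulo lcm(21, 4) = 84: x ≡ 30 (mod 84).
Verify: 30 mod 3 = 0 ✓, 30 mod 7 = 2 ✓, 30 mod 4 = 2 ✓.

x ≡ 30 (mod 84).


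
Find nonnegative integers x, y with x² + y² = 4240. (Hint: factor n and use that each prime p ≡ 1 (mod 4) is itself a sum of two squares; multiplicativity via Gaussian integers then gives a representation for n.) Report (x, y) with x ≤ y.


Step 1: Factor n = 4240 = 2^4 · 5 · 53.
Step 2: Check the mod-4 condition on each prime factor: 2 = 2 (special); 5 ≡ 1 (mod 4), exponent 1; 53 ≡ 1 (mod 4), exponent 1.
All primes ≡ 3 (mod 4) appear to even exponent (or don't appear), so by the two-squares theorem n IS expressible as a sum of two squares.
Step 3: Build a representation. Group n = k² · m with k = 4 and m = 5 · 53 = 265 (a product of primes ≡ 1 (mod 4)); a representation of m scales to one of n via (k·x)² + (k·y)² = k²(x² + y²). Each prime p ≡ 1 (mod 4) is itself a sum of two squares; find a² by testing p − a² for a perfect square:
  5: 5 − 1² = 4 = 2² ⇒ 5 = 1² + 2².
  53: 53 − 1² = 52, 53 − 2² = 49 = 7² ⇒ 53 = 2² + 7².
  Combine using the Brahmagupta–Fibonacci identity (a² + b²)(c² + d²) = (ac − bd)² + (ad + bc)² = (ac + bd)² + (ad − bc)²:
  5 · 53 = 265: from (1² + 2²)(2² + 7²), take (1·2 − 2·7, 1·7 + 2·2) = (2 − 14, 7 + 4) = (-12, 11); dropping signs (only squares matter) gives (12, 11); check 12² + 11² = 144 + 121 = 265 ✓.
  Scale by k = 4: (4·12, 4·11) = (48, 44).
Step 4: Order so x ≤ y and verify: 44² + 48² = 1936 + 2304 = 4240 = n. ✓

n = 4240 = 44² + 48² (one valid representation with x ≤ y).


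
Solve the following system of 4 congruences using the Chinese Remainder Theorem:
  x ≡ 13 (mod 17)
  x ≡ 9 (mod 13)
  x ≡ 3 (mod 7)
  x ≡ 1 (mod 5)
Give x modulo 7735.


Product of moduli M = 17 · 13 · 7 · 5 = 7735.
Merge one congruence at a time:
  Start: x ≡ 13 (mod 17).
  Combine with x ≡ 9 (mod 13); new modulus lcm = 221.
    Write x = 13 + 17·t and substitute into x ≡ 9 (mod 13): 17·t ≡ 9 − 13 = -4 (mod 13).
    Reduce coefficients mod 13: 4·t ≡ 9 (mod 13).
    The inverse of 4 mod 13 is 10 (since 4·10 = 40 = 3·13 + 1), so t ≡ 10·9 = 90 ≡ 12 (mod 13).
    Then x = 13 + 17·12 = 217, valid modulo lcm(17, 13) = 221: x ≡ 217 (mod 221).
  Combine with x ≡ 3 (mod 7); new modulus lcm = 1547.
    Write x = 217 + 221·t and substitute into x ≡ 3 (mod 7): 221·t ≡ 3 − 217 = -214 (mod 7).
    Reduce coefficients mod 7: 4·t ≡ 3 (mod 7).
    The inverse of 4 mod 7 is 2 (since 4·2 = 8 = 1·7 + 1), so t ≡ 2·3 = 6 ≡ 6 (mod 7).
    Then x = 217 + 221·6 = 1543, valid modulo lcm(221, 7) = 1547: x ≡ 1543 (mod 1547).
  Combine with x ≡ 1 (mod 5); new modulus lcm = 7735.
    Write x = 1543 + 1547·t and substitute into x ≡ 1 (mod 5): 1547·t ≡ 1 − 1543 = -1542 (mod 5).
    Reduce coefficients mod 5: 2·t ≡ 3 (mod 5).
    The inverse of 2 mod 5 is 3 (since 2·3 = 6 = 1·5 + 1), so t ≡ 3·3 = 9 ≡ 4 (mod 5).
    Then x = 1543 + 1547·4 = 7731, valid modulo lcm(1547, 5) = 7735: x ≡ 7731 (mod 7735).
Verify against each original: 7731 mod 17 = 13, 7731 mod 13 = 9, 7731 mod 7 = 3, 7731 mod 5 = 1.

x ≡ 7731 (mod 7735).


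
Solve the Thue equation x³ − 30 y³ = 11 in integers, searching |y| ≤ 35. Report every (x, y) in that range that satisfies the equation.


The equation is x³ - 30y³ = 11. For fixed y, x³ = 30·y³ + 11, so a solution requires the RHS to be a perfect cube.
Strategy: iterate y from -35 to 35, compute RHS = 30·y³ + 11, and check whether it is a (positive or negative) perfect cube.
Check small values of y:
  y = 0: RHS = 11 is not a perfect cube.
  y = 1: RHS = 41 is not a perfect cube.
  y = -1: RHS = -19 is not a perfect cube.
  y = 2: RHS = 251 is not a perfect cube.
  y = -2: RHS = -229 is not a perfect cube.
  y = 3: RHS = 821 is not a perfect cube.
  y = -3: RHS = -799 is not a perfect cube.
Continuing the search up to |y| = 35 finds no solutions either.
No (x, y) in the scanned range satisfies the equation.

No integer solutions with |y| ≤ 35.


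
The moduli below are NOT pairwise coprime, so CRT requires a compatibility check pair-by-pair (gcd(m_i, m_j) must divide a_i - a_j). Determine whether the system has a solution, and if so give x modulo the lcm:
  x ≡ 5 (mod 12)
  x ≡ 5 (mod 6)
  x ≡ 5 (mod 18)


Moduli 12, 6, 18 are not pairwise coprime, so CRT works modulo lcm(m_i) when all pairwise compatibility conditions hold.
Pairwise compatibility: gcd(m_i, m_j) must divide a_i - a_j for every pair.
Merge one congruence at a time:
  Start: x ≡ 5 (mod 12).
  Combine with x ≡ 5 (mod 6): gcd(12, 6) = 6; 5 - 5 = 0, which IS divisible by 6, so compatible.
    Write x = 5 + 12·t and substitute into x ≡ 5 (mod 6): 12·t ≡ 5 − 5 = 0 (mod 6).
    Divide the congruence (and modulus) by g = 6: 2·t ≡ 0 (mod 1).
    Modulo 1 every t works; take t = 0.
    Then x = 5 + 12·0 = 5, valid modulo lcm(12, 6) = 12: x ≡ 5 (mod 12).
  Combine with x ≡ 5 (mod 18): gcd(12, 18) = 6; 5 - 5 = 0, which IS divisible by 6, so compatible.
    Write x = 5 + 12·t and substitute into x ≡ 5 (mod 18): 12·t ≡ 5 − 5 = 0 (mod 18).
    Divide the congruence (and modulus) by g = 6: 2·t ≡ 0 (mod 3).
    The inverse of 2 mod 3 is 2 (since 2·2 = 4 = 1·3 + 1), so t ≡ 2·0 = 0 ≡ 0 (mod 3).
    Then x = 5 + 12·0 = 5, valid modulo lcm(12, 18) = 36: x ≡ 5 (mod 36).
Verify: 5 mod 12 = 5, 5 mod 6 = 5, 5 mod 18 = 5.

x ≡ 5 (mod 36).


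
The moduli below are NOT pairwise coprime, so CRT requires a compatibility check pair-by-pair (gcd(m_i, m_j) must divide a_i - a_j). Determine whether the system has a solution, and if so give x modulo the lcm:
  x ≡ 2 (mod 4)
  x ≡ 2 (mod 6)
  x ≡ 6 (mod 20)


Moduli 4, 6, 20 are not pairwise coprime, so CRT works modulo lcm(m_i) when all pairwise compatibility conditions hold.
Pairwise compatibility: gcd(m_i, m_j) must divide a_i - a_j for every pair.
Merge one congruence at a time:
  Start: x ≡ 2 (mod 4).
  Combine with x ≡ 2 (mod 6): gcd(4, 6) = 2; 2 - 2 = 0, which IS divisible by 2, so compatible.
    Write x = 2 + 4·t and substitute into x ≡ 2 (mod 6): 4·t ≡ 2 − 2 = 0 (mod 6).
    Divide the congruence (and modulus) by g = 2: 2·t ≡ 0 (mod 3).
    The inverse of 2 mod 3 is 2 (since 2·2 = 4 = 1·3 + 1), so t ≡ 2·0 = 0 ≡ 0 (mod 3).
    Then x = 2 + 4·0 = 2, valid modulo lcm(4, 6) = 12: x ≡ 2 (mod 12).
  Combine with x ≡ 6 (mod 20): gcd(12, 20) = 4; 6 - 2 = 4, which IS divisible by 4, so compatible.
    Write x = 2 + 12·t and substitute into x ≡ 6 (mod 20): 12·t ≡ 6 − 2 = 4 (mod 20).
    Divide the congruence (and modulus) by g = 4: 3·t ≡ 1 (mod 5).
    The inverse of 3 mod 5 is 2 (since 3·2 = 6 = 1·5 + 1), so t ≡ 2·1 = 2 ≡ 2 (mod 5).
    Then x = 2 + 12·2 = 26, valid modulo lcm(12, 20) = 60: x ≡ 26 (mod 60).
Verify: 26 mod 4 = 2, 26 mod 6 = 2, 26 mod 20 = 6.

x ≡ 26 (mod 60).


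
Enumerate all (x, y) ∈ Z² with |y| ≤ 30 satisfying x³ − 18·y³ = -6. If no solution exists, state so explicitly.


The equation is x³ - 18y³ = -6. For fixed y, x³ = 18·y³ − 6, so a solution requires the RHS to be a perfect cube.
Strategy: iterate y from -30 to 30, compute RHS = 18·y³ − 6, and check whether it is a (positive or negative) perfect cube.
Check small values of y:
  y = 0: RHS = -6 is not a perfect cube.
  y = 1: RHS = 12 is not a perfect cube.
  y = -1: RHS = -24 is not a perfect cube.
  y = 2: RHS = 138 is not a perfect cube.
  y = -2: RHS = -150 is not a perfect cube.
  y = 3: RHS = 480 is not a perfect cube.
  y = -3: RHS = -492 is not a perfect cube.
Continuing the search up to |y| = 30 finds no solutions either.
No (x, y) in the scanned range satisfies the equation.

No integer solutions with |y| ≤ 30.


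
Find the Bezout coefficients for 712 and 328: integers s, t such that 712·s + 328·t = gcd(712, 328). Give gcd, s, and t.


Euclidean algorithm on (712, 328) — divide until remainder is 0:
  712 = 2 · 328 + 56
  328 = 5 · 56 + 48
  56 = 1 · 48 + 8
  48 = 6 · 8 + 0
gcd(712, 328) = 8.
Track Bezout coefficients alongside the remainders: start with r₀ = 712 = a·1 + b·0 (s = 1, t = 0) and r₁ = 328 = a·0 + b·1 (s = 0, t = 1); each new remainder r_{k+1} = r_{k-1} − q_k·r_k inherits s_{k+1} = s_{k-1} − q_k·s_k, t_{k+1} = t_{k-1} − q_k·t_k, so r_k = a·s_k + b·t_k at every step:
  q = 2: r = 56, s = 1 − 2·0 = 1, t = 0 − 2·1 = -2  (check: 712·1 + 328·(-2) = 56)
  q = 5: r = 48, s = 0 − 5·1 = -5, t = 1 − 5·(-2) = 11  (check: 712·(-5) + 328·11 = 48)
  q = 1: r = 8, s = 1 − 1·(-5) = 6, t = -2 − 1·11 = -13  (check: 712·6 + 328·(-13) = 8)
The row with r = 8 (the gcd) gives the Bezout coefficients s = 6, t = -13.
Result: 712 · (6) + 328 · (-13) = 8.

gcd(712, 328) = 8; s = 6, t = -13 (check: 712·6 + 328·(-13) = 8).


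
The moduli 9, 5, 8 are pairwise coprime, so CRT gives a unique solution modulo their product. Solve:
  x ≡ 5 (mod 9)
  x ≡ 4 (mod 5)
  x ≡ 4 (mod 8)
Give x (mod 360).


Moduli 9, 5, 8 are pairwise coprime; by CRT there is a unique solution modulo M = 9 · 5 · 8 = 360.
Solve pairwise, accumulating the modulus:
  Start with x ≡ 5 (mod 9).
  Combine with x ≡ 4 (mod 5): since gcd(9, 5) = 1, we get a unique residue mod 45.
    Write x = 5 + 9·t and substitute into x ≡ 4 (mod 5): 9·t ≡ 4 − 5 = -1 (mod 5).
    Reduce coefficients mod 5: 4·t ≡ 4 (mod 5).
    The inverse of 4 mod 5 is 4 (since 4·4 = 16 = 3·5 + 1), so t ≡ 4·4 = 16 ≡ 1 (mod 5).
    Then x = 5 + 9·1 = 14, valid modulo lcm(9, 5) = 45: x ≡ 14 (mod 45).
  Combine with x ≡ 4 (mod 8): since gcd(45, 8) = 1, we get a unique residue mod 360.
    Write x = 14 + 45·t and substitute into x ≡ 4 (mod 8): 45·t ≡ 4 − 14 = -10 (mod 8).
    Reduce coefficients mod 8: 5·t ≡ 6 (mod 8).
    The inverse of 5 mod 8 is 5 (since 5·5 = 25 = 3·8 + 1), so t ≡ 5·6 = 30 ≡ 6 (mod 8).
    Then x = 14 + 45·6 = 284, valid modulo lcm(45, 8) = 360: x ≡ 284 (mod 360).
Verify: 284 mod 9 = 5 ✓, 284 mod 5 = 4 ✓, 284 mod 8 = 4 ✓.

x ≡ 284 (mod 360).


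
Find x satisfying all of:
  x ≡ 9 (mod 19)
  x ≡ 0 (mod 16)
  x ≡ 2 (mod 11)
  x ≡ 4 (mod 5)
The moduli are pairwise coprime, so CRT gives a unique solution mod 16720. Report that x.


Product of moduli M = 19 · 16 · 11 · 5 = 16720.
Merge one congruence at a time:
  Start: x ≡ 9 (mod 19).
  Combine with x ≡ 0 (mod 16); new modulus lcm = 304.
    Write x = 9 + 19·t and substitute into x ≡ 0 (mod 16): 19·t ≡ 0 − 9 = -9 (mod 16).
    Reduce coefficients mod 16: 3·t ≡ 7 (mod 16).
    The inverse of 3 mod 16 is 11 (since 3·11 = 33 = 2·16 + 1), so t ≡ 11·7 = 77 ≡ 13 (mod 16).
    Then x = 9 + 19·13 = 256, valid modulo lcm(19, 16) = 304: x ≡ 256 (mod 304).
  Combine with x ≡ 2 (mod 11); new modulus lcm = 3344.
    Write x = 256 + 304·t and substitute into x ≡ 2 (mod 11): 304·t ≡ 2 − 256 = -254 (mod 11).
    Reduce coefficients mod 11: 7·t ≡ 10 (mod 11).
    The inverse of 7 mod 11 is 8 (since 7·8 = 56 = 5·11 + 1), so t ≡ 8·10 = 80 ≡ 3 (mod 11).
    Then x = 256 + 304·3 = 1168, valid modulo lcm(304, 11) = 3344: x ≡ 1168 (mod 3344).
  Combine with x ≡ 4 (mod 5); new modulus lcm = 16720.
    Write x = 1168 + 3344·t and substitute into x ≡ 4 (mod 5): 3344·t ≡ 4 − 1168 = -1164 (mod 5).
    Reduce coefficients mod 5: 4·t ≡ 1 (mod 5).
    The inverse of 4 mod 5 is 4 (since 4·4 = 16 = 3·5 + 1), so t ≡ 4·1 = 4 ≡ 4 (mod 5).
    Then x = 1168 + 3344·4 = 14544, valid modulo lcm(3344, 5) = 16720: x ≡ 14544 (mod 16720).
Verify against each original: 14544 mod 19 = 9, 14544 mod 16 = 0, 14544 mod 11 = 2, 14544 mod 5 = 4.

x ≡ 14544 (mod 16720).


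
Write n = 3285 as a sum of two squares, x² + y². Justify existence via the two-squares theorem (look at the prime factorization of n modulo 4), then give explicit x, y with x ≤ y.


Step 1: Factor n = 3285 = 3^2 · 5 · 73.
Step 2: Check the mod-4 condition on each prime factor: 3 ≡ 3 (mod 4), exponent 2 (must be even); 5 ≡ 1 (mod 4), exponent 1; 73 ≡ 1 (mod 4), exponent 1.
All primes ≡ 3 (mod 4) appear to even exponent (or don't appear), so by the two-squares theorem n IS expressible as a sum of two squares.
Step 3: Build a representation. Group n = k² · m with k = 3 and m = 5 · 73 = 365 (a product of primes ≡ 1 (mod 4)); a representation of m scales to one of n via (k·x)² + (k·y)² = k²(x² + y²). Each prime p ≡ 1 (mod 4) is itself a sum of two squares; find a² by testing p − a² for a perfect square:
  5: 5 − 1² = 4 = 2² ⇒ 5 = 1² + 2².
  73: 73 − 1² = 72, 73 − 2² = 69, 73 − 3² = 64 = 8² ⇒ 73 = 3² + 8².
  Combine using the Brahmagupta–Fibonacci identity (a² + b²)(c² + d²) = (ac − bd)² + (ad + bc)² = (ac + bd)² + (ad − bc)²:
  5 · 73 = 365: from (1² + 2²)(3² + 8²), take (1·3 − 2·8, 1·8 + 2·3) = (3 − 16, 8 + 6) = (-13, 14); dropping signs (only squares matter) gives (13, 14); check 13² + 14² = 169 + 196 = 365 ✓.
  Scale by k = 3: (3·13, 3·14) = (39, 42).
Step 4: Order so x ≤ y and verify: 39² + 42² = 1521 + 1764 = 3285 = n. ✓

n = 3285 = 39² + 42² (one valid representation with x ≤ y).


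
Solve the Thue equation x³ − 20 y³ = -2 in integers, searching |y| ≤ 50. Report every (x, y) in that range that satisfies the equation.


The equation is x³ - 20y³ = -2. For fixed y, x³ = 20·y³ − 2, so a solution requires the RHS to be a perfect cube.
Strategy: iterate y from -50 to 50, compute RHS = 20·y³ − 2, and check whether it is a (positive or negative) perfect cube.
Check small values of y:
  y = 0: RHS = -2 is not a perfect cube.
  y = 1: RHS = 18 is not a perfect cube.
  y = -1: RHS = -22 is not a perfect cube.
  y = 2: RHS = 158 is not a perfect cube.
  y = -2: RHS = -162 is not a perfect cube.
  y = 3: RHS = 538 is not a perfect cube.
  y = -3: RHS = -542 is not a perfect cube.
Continuing the search up to |y| = 50 finds no solutions either.
No (x, y) in the scanned range satisfies the equation.

No integer solutions with |y| ≤ 50.


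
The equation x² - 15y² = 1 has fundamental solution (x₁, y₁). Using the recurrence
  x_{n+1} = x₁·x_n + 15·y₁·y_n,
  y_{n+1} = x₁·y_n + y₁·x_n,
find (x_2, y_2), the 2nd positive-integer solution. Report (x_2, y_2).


Step 1: Find the fundamental solution (x₁, y₁) of x² - 15y² = 1.
  Expand √15 as a continued fraction. a₀ = ⌊√15⌋ = 3; iterate m_{k+1} = d_k·a_k − m_k, d_{k+1} = (15 − m_{k+1}²)/d_k, a_{k+1} = ⌊(a₀ + m_{k+1})/d_{k+1}⌋ (starting m₀ = 0, d₀ = 1), with convergents p_k = a_k·p_{k-1} + p_{k-2}, q_k = a_k·q_{k-1} + q_{k-2} (p₋₁ = 1, q₋₁ = 0):
  k = 0: a₀ = 3; p₀/q₀ = 3/1; p₀² − 15·q₀² = 9 − 15 = -6.
  k = 1: m = 3, d = 6, a = ⌊(3 + 3)/6⌋ = 1; p/q = (1·3 + 1)/(1·1 + 0) = 4/1; p² − 15·q² = 16 − 15 = 1.
  The first convergent with p² − 15·q² = 1 gives the fundamental solution (x₁, y₁) = (4, 1).
Step 2: Apply the recurrence (x_{n+1}, y_{n+1}) = (x₁x_n + 15y₁y_n, x₁y_n + y₁x_n) repeatedly.
  From (x_1, y_1) = (4, 1): x_2 = 4·4 + 15·1·1 = 31; y_2 = 4·1 + 1·4 = 8.
Step 3: Verify x_2² - 15·y_2² = 961 - 960 = 1 (should be 1). ✓

(x_1, y_1) = (4, 1); (x_2, y_2) = (31, 8).


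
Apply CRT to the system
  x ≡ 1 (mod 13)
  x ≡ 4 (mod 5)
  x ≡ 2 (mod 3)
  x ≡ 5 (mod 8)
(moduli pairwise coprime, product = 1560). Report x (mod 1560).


Product of moduli M = 13 · 5 · 3 · 8 = 1560.
Merge one congruence at a time:
  Start: x ≡ 1 (mod 13).
  Combine with x ≡ 4 (mod 5); new modulus lcm = 65.
    Write x = 1 + 13·t and substitute into x ≡ 4 (mod 5): 13·t ≡ 4 − 1 = 3 (mod 5).
    Reduce coefficients mod 5: 3·t ≡ 3 (mod 5).
    The inverse of 3 mod 5 is 2 (since 3·2 = 6 = 1·5 + 1), so t ≡ 2·3 = 6 ≡ 1 (mod 5).
    Then x = 1 + 13·1 = 14, valid modulo lcm(13, 5) = 65: x ≡ 14 (mod 65).
  Combine with x ≡ 2 (mod 3); new modulus lcm = 195.
    Write x = 14 + 65·t and substitute into x ≡ 2 (mod 3): 65·t ≡ 2 − 14 = -12 (mod 3).
    Reduce coefficients mod 3: 2·t ≡ 0 (mod 3).
    The inverse of 2 mod 3 is 2 (since 2·2 = 4 = 1·3 + 1), so t ≡ 2·0 = 0 ≡ 0 (mod 3).
    Then x = 14 + 65·0 = 14, valid modulo lcm(65, 3) = 195: x ≡ 14 (mod 195).
  Combine with x ≡ 5 (mod 8); new modulus lcm = 1560.
    Write x = 14 + 195·t and substitute into x ≡ 5 (mod 8): 195·t ≡ 5 − 14 = -9 (mod 8).
    Reduce coefficients mod 8: 3·t ≡ 7 (mod 8).
    The inverse of 3 mod 8 is 3 (since 3·3 = 9 = 1·8 + 1), so t ≡ 3·7 = 21 ≡ 5 (mod 8).
    Then x = 14 + 195·5 = 989, valid modulo lcm(195, 8) = 1560: x ≡ 989 (mod 1560).
Verify against each original: 989 mod 13 = 1, 989 mod 5 = 4, 989 mod 3 = 2, 989 mod 8 = 5.

x ≡ 989 (mod 1560).


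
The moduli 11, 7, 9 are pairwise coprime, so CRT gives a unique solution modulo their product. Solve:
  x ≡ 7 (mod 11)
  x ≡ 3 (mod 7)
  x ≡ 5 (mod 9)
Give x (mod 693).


Moduli 11, 7, 9 are pairwise coprime; by CRT there is a unique solution modulo M = 11 · 7 · 9 = 693.
Solve pairwise, accumulating the modulus:
  Start with x ≡ 7 (mod 11).
  Combine with x ≡ 3 (mod 7): since gcd(11, 7) = 1, we get a unique residue mod 77.
    Write x = 7 + 11·t and substitute into x ≡ 3 (mod 7): 11·t ≡ 3 − 7 = -4 (mod 7).
    Reduce coefficients mod 7: 4·t ≡ 3 (mod 7).
    The inverse of 4 mod 7 is 2 (since 4·2 = 8 = 1·7 + 1), so t ≡ 2·3 = 6 ≡ 6 (mod 7).
    Then x = 7 + 11·6 = 73, valid modulo lcm(11, 7) = 77: x ≡ 73 (mod 77).
  Combine with x ≡ 5 (mod 9): since gcd(77, 9) = 1, we get a unique residue mod 693.
    Write x = 73 + 77·t and substitute into x ≡ 5 (mod 9): 77·t ≡ 5 − 73 = -68 (mod 9).
    Reduce coefficients mod 9: 5·t ≡ 4 (mod 9).
    The inverse of 5 mod 9 is 2 (since 5·2 = 10 = 1·9 + 1), so t ≡ 2·4 = 8 ≡ 8 (mod 9).
    Then x = 73 + 77·8 = 689, valid modulo lcm(77, 9) = 693: x ≡ 689 (mod 693).
Verify: 689 mod 11 = 7 ✓, 689 mod 7 = 3 ✓, 689 mod 9 = 5 ✓.

x ≡ 689 (mod 693).


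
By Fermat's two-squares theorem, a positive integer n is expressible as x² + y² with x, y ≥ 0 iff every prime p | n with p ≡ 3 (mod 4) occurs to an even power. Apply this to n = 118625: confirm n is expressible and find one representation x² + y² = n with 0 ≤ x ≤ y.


Step 1: Factor n = 118625 = 5^3 · 13 · 73.
Step 2: Check the mod-4 condition on each prime factor: 5 ≡ 1 (mod 4), exponent 3; 13 ≡ 1 (mod 4), exponent 1; 73 ≡ 1 (mod 4), exponent 1.
All primes ≡ 3 (mod 4) appear to even exponent (or don't appear), so by the two-squares theorem n IS expressible as a sum of two squares.
Step 3: Build a representation. Group n = k² · m with k = 5 and m = 5 · 13 · 73 = 4745 (a product of primes ≡ 1 (mod 4)); a representation of m scales to one of n via (k·x)² + (k·y)² = k²(x² + y²). Each prime p ≡ 1 (mod 4) is itself a sum of two squares; find a² by testing p − a² for a perfect square:
  5: 5 − 1² = 4 = 2² ⇒ 5 = 1² + 2².
  13: 13 − 1² = 12, 13 − 2² = 9 = 3² ⇒ 13 = 2² + 3².
  73: 73 − 1² = 72, 73 − 2² = 69, 73 − 3² = 64 = 8² ⇒ 73 = 3² + 8².
  Combine using the Brahmagupta–Fibonacci identity (a² + b²)(c² + d²) = (ac − bd)² + (ad + bc)² = (ac + bd)² + (ad − bc)²:
  5 · 13 = 65: from (1² + 2²)(2² + 3²), take (1·2 − 2·3, 1·3 + 2·2) = (2 − 6, 3 + 4) = (-4, 7); dropping signs (only squares matter) gives (4, 7); check 4² + 7² = 16 + 49 = 65 ✓.
  65 · 73 = 4745: from (4² + 7²)(3² + 8²), take (4·3 − 7·8, 4·8 + 7·3) = (12 − 56, 32 + 21) = (-44, 53); dropping signs (only squares matter) gives (44, 53); check 44² + 53² = 1936 + 2809 = 4745 ✓.
  Scale by k = 5: (5·44, 5·53) = (220, 265).
Step 4: Order so x ≤ y and verify: 220² + 265² = 48400 + 70225 = 118625 = n. ✓

n = 118625 = 220² + 265² (one valid representation with x ≤ y).


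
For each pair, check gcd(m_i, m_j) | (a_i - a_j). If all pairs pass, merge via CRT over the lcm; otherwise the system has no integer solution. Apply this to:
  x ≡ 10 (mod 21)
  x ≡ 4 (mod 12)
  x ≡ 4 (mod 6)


Moduli 21, 12, 6 are not pairwise coprime, so CRT works modulo lcm(m_i) when all pairwise compatibility conditions hold.
Pairwise compatibility: gcd(m_i, m_j) must divide a_i - a_j for every pair.
Merge one congruence at a time:
  Start: x ≡ 10 (mod 21).
  Combine with x ≡ 4 (mod 12): gcd(21, 12) = 3; 4 - 10 = -6, which IS divisible by 3, so compatible.
    Write x = 10 + 21·t and substitute into x ≡ 4 (mod 12): 21·t ≡ 4 − 10 = -6 (mod 12).
    Divide the congruence (and modulus) by g = 3: 7·t ≡ -2 (mod 4).
    Reduce coefficients mod 4: 3·t ≡ 2 (mod 4).
    The inverse of 3 mod 4 is 3 (since 3·3 = 9 = 2·4 + 1), so t ≡ 3·2 = 6 ≡ 2 (mod 4).
    Then x = 10 + 21·2 = 52, valid modulo lcm(21, 12) = 84: x ≡ 52 (mod 84).
  Combine with x ≡ 4 (mod 6): gcd(84, 6) = 6; 4 - 52 = -48, which IS divisible by 6, so compatible.
    Write x = 52 + 84·t and substitute into x ≡ 4 (mod 6): 84·t ≡ 4 − 52 = -48 (mod 6).
    Divide the congruence (and modulus) by g = 6: 14·t ≡ -8 (mod 1).
    Modulo 1 every t works; take t = 0.
    Then x = 52 + 84·0 = 52, valid modulo lcm(84, 6) = 84: x ≡ 52 (mod 84).
Verify: 52 mod 21 = 10, 52 mod 12 = 4, 52 mod 6 = 4.

x ≡ 52 (mod 84).


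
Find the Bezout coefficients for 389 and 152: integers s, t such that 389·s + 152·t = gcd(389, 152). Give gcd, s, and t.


Euclidean algorithm on (389, 152) — divide until remainder is 0:
  389 = 2 · 152 + 85
  152 = 1 · 85 + 67
  85 = 1 · 67 + 18
  67 = 3 · 18 + 13
  18 = 1 · 13 + 5
  13 = 2 · 5 + 3
  5 = 1 · 3 + 2
  3 = 1 · 2 + 1
  2 = 2 · 1 + 0
gcd(389, 152) = 1.
Track Bezout coefficients alongside the remainders: start with r₀ = 389 = a·1 + b·0 (s = 1, t = 0) and r₁ = 152 = a·0 + b·1 (s = 0, t = 1); each new remainder r_{k+1} = r_{k-1} − q_k·r_k inherits s_{k+1} = s_{k-1} − q_k·s_k, t_{k+1} = t_{k-1} − q_k·t_k, so r_k = a·s_k + b·t_k at every step:
  q = 2: r = 85, s = 1 − 2·0 = 1, t = 0 − 2·1 = -2  (check: 389·1 + 152·(-2) = 85)
  q = 1: r = 67, s = 0 − 1·1 = -1, t = 1 − 1·(-2) = 3  (check: 389·(-1) + 152·3 = 67)
  q = 1: r = 18, s = 1 − 1·(-1) = 2, t = -2 − 1·3 = -5  (check: 389·2 + 152·(-5) = 18)
  q = 3: r = 13, s = -1 − 3·2 = -7, t = 3 − 3·(-5) = 18  (check: 389·(-7) + 152·18 = 13)
  q = 1: r = 5, s = 2 − 1·(-7) = 9, t = -5 − 1·18 = -23  (check: 389·9 + 152·(-23) = 5)
  q = 2: r = 3, s = -7 − 2·9 = -25, t = 18 − 2·(-23) = 64  (check: 389·(-25) + 152·64 = 3)
  q = 1: r = 2, s = 9 − 1·(-25) = 34, t = -23 − 1·64 = -87  (check: 389·34 + 152·(-87) = 2)
  q = 1: r = 1, s = -25 − 1·34 = -59, t = 64 − 1·(-87) = 151  (check: 389·(-59) + 152·151 = 1)
The row with r = 1 (the gcd) gives the Bezout coefficients s = -59, t = 151.
Result: 389 · (-59) + 152 · (151) = 1.

gcd(389, 152) = 1; s = -59, t = 151 (check: 389·(-59) + 152·151 = 1).


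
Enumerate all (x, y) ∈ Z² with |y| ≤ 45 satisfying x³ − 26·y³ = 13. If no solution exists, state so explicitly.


The equation is x³ - 26y³ = 13. For fixed y, x³ = 26·y³ + 13, so a solution requires the RHS to be a perfect cube.
Strategy: iterate y from -45 to 45, compute RHS = 26·y³ + 13, and check whether it is a (positive or negative) perfect cube.
Check small values of y:
  y = 0: RHS = 13 is not a perfect cube.
  y = 1: RHS = 39 is not a perfect cube.
  y = -1: RHS = -13 is not a perfect cube.
  y = 2: RHS = 221 is not a perfect cube.
  y = -2: RHS = -195 is not a perfect cube.
  y = 3: RHS = 715 is not a perfect cube.
  y = -3: RHS = -689 is not a perfect cube.
Continuing the search up to |y| = 45 finds no solutions either.
No (x, y) in the scanned range satisfies the equation.

No integer solutions with |y| ≤ 45.


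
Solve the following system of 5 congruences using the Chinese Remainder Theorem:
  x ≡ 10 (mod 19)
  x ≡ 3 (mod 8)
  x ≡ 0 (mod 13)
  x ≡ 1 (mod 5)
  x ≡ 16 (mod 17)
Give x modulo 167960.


Product of moduli M = 19 · 8 · 13 · 5 · 17 = 167960.
Merge one congruence at a time:
  Start: x ≡ 10 (mod 19).
  Combine with x ≡ 3 (mod 8); new modulus lcm = 152.
    Write x = 10 + 19·t and substitute into x ≡ 3 (mod 8): 19·t ≡ 3 − 10 = -7 (mod 8).
    Reduce coefficients mod 8: 3·t ≡ 1 (mod 8).
    The inverse of 3 mod 8 is 3 (since 3·3 = 9 = 1·8 + 1), so t ≡ 3·1 = 3 ≡ 3 (mod 8).
    Then x = 10 + 19·3 = 67, valid modulo lcm(19, 8) = 152: x ≡ 67 (mod 152).
  Combine with x ≡ 0 (mod 13); new modulus lcm = 1976.
    Write x = 67 + 152·t and substitute into x ≡ 0 (mod 13): 152·t ≡ 0 − 67 = -67 (mod 13).
    Reduce coefficients mod 13: 9·t ≡ 11 (mod 13).
    The inverse of 9 mod 13 is 3 (since 9·3 = 27 = 2·13 + 1), so t ≡ 3·11 = 33 ≡ 7 (mod 13).
    Then x = 67 + 152·7 = 1131, valid modulo lcm(152, 13) = 1976: x ≡ 1131 (mod 1976).
  Combine with x ≡ 1 (mod 5); new modulus lcm = 9880.
    Write x = 1131 + 1976·t and substitute into x ≡ 1 (mod 5): 1976·t ≡ 1 − 1131 = -1130 (mod 5).
    Reduce coefficients mod 5: 1·t ≡ 0 (mod 5).
    So t ≡ 0 (mod 5).
    Then x = 1131 + 1976·0 = 1131, valid modulo lcm(1976, 5) = 9880: x ≡ 1131 (mod 9880).
  Combine with x ≡ 16 (mod 17); new modulus lcm = 167960.
    Write x = 1131 + 9880·t and substitute into x ≡ 16 (mod 17): 9880·t ≡ 16 − 1131 = -1115 (mod 17).
    Reduce coefficients mod 17: 3·t ≡ 7 (mod 17).
    The inverse of 3 mod 17 is 6 (since 3·6 = 18 = 1·17 + 1), so t ≡ 6·7 = 42 ≡ 8 (mod 17).
    Then x = 1131 + 9880·8 = 80171, valid modulo lcm(9880, 17) = 167960: x ≡ 80171 (mod 167960).
Verify against each original: 80171 mod 19 = 10, 80171 mod 8 = 3, 80171 mod 13 = 0, 80171 mod 5 = 1, 80171 mod 17 = 16.

x ≡ 80171 (mod 167960).


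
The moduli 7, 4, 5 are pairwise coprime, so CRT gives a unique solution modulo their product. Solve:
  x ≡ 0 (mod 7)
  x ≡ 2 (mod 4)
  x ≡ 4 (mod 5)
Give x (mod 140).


Moduli 7, 4, 5 are pairwise coprime; by CRT there is a unique solution modulo M = 7 · 4 · 5 = 140.
Solve pairwise, accumulating the modulus:
  Start with x ≡ 0 (mod 7).
  Combine with x ≡ 2 (mod 4): since gcd(7, 4) = 1, we get a unique residue mod 28.
    Write x = 0 + 7·t and substitute into x ≡ 2 (mod 4): 7·t ≡ 2 − 0 = 2 (mod 4).
    Reduce coefficients mod 4: 3·t ≡ 2 (mod 4).
    The inverse of 3 mod 4 is 3 (since 3·3 = 9 = 2·4 + 1), so t ≡ 3·2 = 6 ≡ 2 (mod 4).
    Then x = 0 + 7·2 = 14, valid modulo lcm(7, 4) = 28: x ≡ 14 (mod 28).
  Combine with x ≡ 4 (mod 5): since gcd(28, 5) = 1, we get a unique residue mod 140.
    Write x = 14 + 28·t and substitute into x ≡ 4 (mod 5): 28·t ≡ 4 − 14 = -10 (mod 5).
    Reduce coefficients mod 5: 3·t ≡ 0 (mod 5).
    The inverse of 3 mod 5 is 2 (since 3·2 = 6 = 1·5 + 1), so t ≡ 2·0 = 0 ≡ 0 (mod 5).
    Then x = 14 + 28·0 = 14, valid modulo lcm(28, 5) = 140: x ≡ 14 (mod 140).
Verify: 14 mod 7 = 0 ✓, 14 mod 4 = 2 ✓, 14 mod 5 = 4 ✓.

x ≡ 14 (mod 140).


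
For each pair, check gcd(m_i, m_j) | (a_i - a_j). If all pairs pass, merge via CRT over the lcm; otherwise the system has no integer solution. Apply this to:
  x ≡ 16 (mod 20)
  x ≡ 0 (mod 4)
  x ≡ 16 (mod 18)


Moduli 20, 4, 18 are not pairwise coprime, so CRT works modulo lcm(m_i) when all pairwise compatibility conditions hold.
Pairwise compatibility: gcd(m_i, m_j) must divide a_i - a_j for every pair.
Merge one congruence at a time:
  Start: x ≡ 16 (mod 20).
  Combine with x ≡ 0 (mod 4): gcd(20, 4) = 4; 0 - 16 = -16, which IS divisible by 4, so compatible.
    Write x = 16 + 20·t and substitute into x ≡ 0 (mod 4): 20·t ≡ 0 − 16 = -16 (mod 4).
    Divide the congruence (and modulus) by g = 4: 5·t ≡ -4 (mod 1).
    Modulo 1 every t works; take t = 0.
    Then x = 16 + 20·0 = 16, valid modulo lcm(20, 4) = 20: x ≡ 16 (mod 20).
  Combine with x ≡ 16 (mod 18): gcd(20, 18) = 2; 16 - 16 = 0, which IS divisible by 2, so compatible.
    Write x = 16 + 20·t and substitute into x ≡ 16 (mod 18): 20·t ≡ 16 − 16 = 0 (mod 18).
    Divide the congruence (and modulus) by g = 2: 10·t ≡ 0 (mod 9).
    Reduce coefficients mod 9: 1·t ≡ 0 (mod 9).
    So t ≡ 0 (mod 9).
    Then x = 16 + 20·0 = 16, valid modulo lcm(20, 18) = 180: x ≡ 16 (mod 180).
Verify: 16 mod 20 = 16, 16 mod 4 = 0, 16 mod 18 = 16.

x ≡ 16 (mod 180).


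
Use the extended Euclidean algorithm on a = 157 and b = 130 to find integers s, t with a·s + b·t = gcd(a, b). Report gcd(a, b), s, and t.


Euclidean algorithm on (157, 130) — divide until remainder is 0:
  157 = 1 · 130 + 27
  130 = 4 · 27 + 22
  27 = 1 · 22 + 5
  22 = 4 · 5 + 2
  5 = 2 · 2 + 1
  2 = 2 · 1 + 0
gcd(157, 130) = 1.
Track Bezout coefficients alongside the remainders: start with r₀ = 157 = a·1 + b·0 (s = 1, t = 0) and r₁ = 130 = a·0 + b·1 (s = 0, t = 1); each new remainder r_{k+1} = r_{k-1} − q_k·r_k inherits s_{k+1} = s_{k-1} − q_k·s_k, t_{k+1} = t_{k-1} − q_k·t_k, so r_k = a·s_k + b·t_k at every step:
  q = 1: r = 27, s = 1 − 1·0 = 1, t = 0 − 1·1 = -1  (check: 157·1 + 130·(-1) = 27)
  q = 4: r = 22, s = 0 − 4·1 = -4, t = 1 − 4·(-1) = 5  (check: 157·(-4) + 130·5 = 22)
  q = 1: r = 5, s = 1 − 1·(-4) = 5, t = -1 − 1·5 = -6  (check: 157·5 + 130·(-6) = 5)
  q = 4: r = 2, s = -4 − 4·5 = -24, t = 5 − 4·(-6) = 29  (check: 157·(-24) + 130·29 = 2)
  q = 2: r = 1, s = 5 − 2·(-24) = 53, t = -6 − 2·29 = -64  (check: 157·53 + 130·(-64) = 1)
The row with r = 1 (the gcd) gives the Bezout coefficients s = 53, t = -64.
Result: 157 · (53) + 130 · (-64) = 1.

gcd(157, 130) = 1; s = 53, t = -64 (check: 157·53 + 130·(-64) = 1).


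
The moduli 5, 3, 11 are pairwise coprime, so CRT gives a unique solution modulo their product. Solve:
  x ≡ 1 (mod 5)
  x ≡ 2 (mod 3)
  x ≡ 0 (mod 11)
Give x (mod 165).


Moduli 5, 3, 11 are pairwise coprime; by CRT there is a unique solution modulo M = 5 · 3 · 11 = 165.
Solve pairwise, accumulating the modulus:
  Start with x ≡ 1 (mod 5).
  Combine with x ≡ 2 (mod 3): since gcd(5, 3) = 1, we get a unique residue mod 15.
    Write x = 1 + 5·t and substitute into x ≡ 2 (mod 3): 5·t ≡ 2 − 1 = 1 (mod 3).
    Reduce coefficients mod 3: 2·t ≡ 1 (mod 3).
    The inverse of 2 mod 3 is 2 (since 2·2 = 4 = 1·3 + 1), so t ≡ 2·1 = 2 ≡ 2 (mod 3).
    Then x = 1 + 5·2 = 11, valid modulo lcm(5, 3) = 15: x ≡ 11 (mod 15).
  Combine with x ≡ 0 (mod 11): since gcd(15, 11) = 1, we get a unique residue mod 165.
    Write x = 11 + 15·t and substitute into x ≡ 0 (mod 11): 15·t ≡ 0 − 11 = -11 (mod 11).
    Reduce coefficients mod 11: 4·t ≡ 0 (mod 11).
    The inverse of 4 mod 11 is 3 (since 4·3 = 12 = 1·11 + 1), so t ≡ 3·0 = 0 ≡ 0 (mod 11).
    Then x = 11 + 15·0 = 11, valid modulo lcm(15, 11) = 165: x ≡ 11 (mod 165).
Verify: 11 mod 5 = 1 ✓, 11 mod 3 = 2 ✓, 11 mod 11 = 0 ✓.

x ≡ 11 (mod 165).


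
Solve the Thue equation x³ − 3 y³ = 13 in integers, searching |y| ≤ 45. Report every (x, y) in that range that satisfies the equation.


The equation is x³ - 3y³ = 13. For fixed y, x³ = 3·y³ + 13, so a solution requires the RHS to be a perfect cube.
Strategy: iterate y from -45 to 45, compute RHS = 3·y³ + 13, and check whether it is a (positive or negative) perfect cube.
Check small values of y:
  y = 0: RHS = 13 is not a perfect cube.
  y = 1: RHS = 16 is not a perfect cube.
  y = -1: RHS = 10 is not a perfect cube.
  y = 2: RHS = 37 is not a perfect cube.
  y = -2: RHS = -11 is not a perfect cube.
  y = 3: RHS = 94 is not a perfect cube.
  y = -3: RHS = -68 is not a perfect cube.
Continuing the search up to |y| = 45 finds no solutions either.
No (x, y) in the scanned range satisfies the equation.

No integer solutions with |y| ≤ 45.
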